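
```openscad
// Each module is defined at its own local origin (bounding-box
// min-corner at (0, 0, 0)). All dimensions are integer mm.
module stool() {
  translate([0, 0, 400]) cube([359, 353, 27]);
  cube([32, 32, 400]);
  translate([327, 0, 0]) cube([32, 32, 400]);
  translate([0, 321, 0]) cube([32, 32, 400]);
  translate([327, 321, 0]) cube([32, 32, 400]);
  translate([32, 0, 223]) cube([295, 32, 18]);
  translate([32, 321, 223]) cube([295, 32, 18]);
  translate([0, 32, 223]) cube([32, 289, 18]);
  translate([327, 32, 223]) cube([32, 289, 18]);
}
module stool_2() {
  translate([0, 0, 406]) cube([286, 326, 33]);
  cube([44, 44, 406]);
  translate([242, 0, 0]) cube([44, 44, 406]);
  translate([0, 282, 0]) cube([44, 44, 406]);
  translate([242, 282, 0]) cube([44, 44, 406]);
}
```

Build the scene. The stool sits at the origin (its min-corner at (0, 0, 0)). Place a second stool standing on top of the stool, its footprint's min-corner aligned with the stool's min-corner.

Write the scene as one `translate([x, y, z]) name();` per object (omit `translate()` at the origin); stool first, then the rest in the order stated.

stool();
translate([0, 0, 427]) stool_2();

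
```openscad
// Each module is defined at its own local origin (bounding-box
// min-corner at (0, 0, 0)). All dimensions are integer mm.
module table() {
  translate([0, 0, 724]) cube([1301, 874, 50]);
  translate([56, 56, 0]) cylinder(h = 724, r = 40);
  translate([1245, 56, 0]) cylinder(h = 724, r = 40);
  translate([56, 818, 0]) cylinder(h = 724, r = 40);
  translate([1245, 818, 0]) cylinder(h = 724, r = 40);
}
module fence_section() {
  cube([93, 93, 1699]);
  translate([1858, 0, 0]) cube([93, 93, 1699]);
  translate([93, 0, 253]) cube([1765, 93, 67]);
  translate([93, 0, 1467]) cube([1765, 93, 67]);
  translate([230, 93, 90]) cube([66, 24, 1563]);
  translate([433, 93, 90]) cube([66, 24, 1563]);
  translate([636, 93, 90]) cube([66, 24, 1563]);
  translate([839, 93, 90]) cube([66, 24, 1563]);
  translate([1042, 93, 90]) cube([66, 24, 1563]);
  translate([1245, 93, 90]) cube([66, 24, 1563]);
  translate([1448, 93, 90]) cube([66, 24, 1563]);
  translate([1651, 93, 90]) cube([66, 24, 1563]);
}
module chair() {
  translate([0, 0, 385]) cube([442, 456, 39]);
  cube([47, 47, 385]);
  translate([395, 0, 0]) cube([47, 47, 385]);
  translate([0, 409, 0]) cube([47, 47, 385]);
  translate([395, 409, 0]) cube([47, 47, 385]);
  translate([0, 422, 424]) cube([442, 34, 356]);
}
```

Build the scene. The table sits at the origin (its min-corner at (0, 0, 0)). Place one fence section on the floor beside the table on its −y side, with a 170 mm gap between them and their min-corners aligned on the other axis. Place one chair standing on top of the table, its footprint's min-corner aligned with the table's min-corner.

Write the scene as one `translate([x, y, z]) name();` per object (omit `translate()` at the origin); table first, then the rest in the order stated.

table();
translate([0, -287, 0]) fence_section();
translate([0, 0, 774]) chair();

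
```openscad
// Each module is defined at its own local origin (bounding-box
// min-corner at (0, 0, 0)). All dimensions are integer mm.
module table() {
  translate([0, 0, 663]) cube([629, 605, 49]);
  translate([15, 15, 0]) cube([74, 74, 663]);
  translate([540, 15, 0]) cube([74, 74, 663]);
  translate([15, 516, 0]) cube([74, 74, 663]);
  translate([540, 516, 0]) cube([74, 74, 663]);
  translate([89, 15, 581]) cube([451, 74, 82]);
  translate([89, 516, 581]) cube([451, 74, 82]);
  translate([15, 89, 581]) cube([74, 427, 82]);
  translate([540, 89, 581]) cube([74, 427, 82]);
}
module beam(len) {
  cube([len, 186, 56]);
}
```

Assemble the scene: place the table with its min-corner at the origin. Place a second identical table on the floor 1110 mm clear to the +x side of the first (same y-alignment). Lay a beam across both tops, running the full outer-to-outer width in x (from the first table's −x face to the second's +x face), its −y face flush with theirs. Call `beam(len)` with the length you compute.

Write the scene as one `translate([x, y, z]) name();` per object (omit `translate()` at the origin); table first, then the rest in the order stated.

table();
translate([1739, 0, 0]) table();
translate([0, 0, 712]) beam(2368);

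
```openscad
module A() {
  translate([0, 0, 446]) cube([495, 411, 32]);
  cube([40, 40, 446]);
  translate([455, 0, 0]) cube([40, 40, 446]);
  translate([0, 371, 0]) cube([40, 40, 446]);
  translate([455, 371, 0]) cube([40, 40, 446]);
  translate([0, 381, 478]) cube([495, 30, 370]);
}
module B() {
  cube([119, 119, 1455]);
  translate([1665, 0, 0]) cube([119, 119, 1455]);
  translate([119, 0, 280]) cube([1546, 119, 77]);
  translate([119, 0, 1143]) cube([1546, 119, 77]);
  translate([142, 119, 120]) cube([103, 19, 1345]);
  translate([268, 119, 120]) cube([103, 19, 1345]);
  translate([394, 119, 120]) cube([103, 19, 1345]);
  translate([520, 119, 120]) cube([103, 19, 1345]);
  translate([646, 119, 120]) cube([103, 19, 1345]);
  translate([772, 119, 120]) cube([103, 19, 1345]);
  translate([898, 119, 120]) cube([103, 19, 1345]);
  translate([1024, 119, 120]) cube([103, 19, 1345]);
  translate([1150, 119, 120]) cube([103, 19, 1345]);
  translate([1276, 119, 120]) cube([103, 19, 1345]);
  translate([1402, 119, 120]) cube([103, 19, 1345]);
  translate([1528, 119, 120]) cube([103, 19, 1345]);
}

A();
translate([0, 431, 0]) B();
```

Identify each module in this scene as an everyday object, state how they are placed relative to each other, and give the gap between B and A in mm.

The fence section's nearest face is 20 mm from the chair's +y face.

A is a chair. B is a fence section. The fence section is on the floor beside the chair on its +y side. The gap between the fence section and the chair is 20 mm.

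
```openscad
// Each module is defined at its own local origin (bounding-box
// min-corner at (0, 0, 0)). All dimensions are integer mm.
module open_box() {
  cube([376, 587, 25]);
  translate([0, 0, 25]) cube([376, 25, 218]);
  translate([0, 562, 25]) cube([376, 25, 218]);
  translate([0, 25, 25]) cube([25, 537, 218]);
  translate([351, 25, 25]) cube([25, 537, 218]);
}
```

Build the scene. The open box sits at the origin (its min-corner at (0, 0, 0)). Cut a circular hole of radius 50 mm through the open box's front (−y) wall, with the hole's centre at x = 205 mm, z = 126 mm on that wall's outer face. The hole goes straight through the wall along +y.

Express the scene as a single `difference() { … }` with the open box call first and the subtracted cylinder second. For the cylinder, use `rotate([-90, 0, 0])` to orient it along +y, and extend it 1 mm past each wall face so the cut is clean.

difference() {
  open_box();
  translate([205, -1, 126]) rotate([-90, 0, 0]) cylinder(h = 27, r = 50);
}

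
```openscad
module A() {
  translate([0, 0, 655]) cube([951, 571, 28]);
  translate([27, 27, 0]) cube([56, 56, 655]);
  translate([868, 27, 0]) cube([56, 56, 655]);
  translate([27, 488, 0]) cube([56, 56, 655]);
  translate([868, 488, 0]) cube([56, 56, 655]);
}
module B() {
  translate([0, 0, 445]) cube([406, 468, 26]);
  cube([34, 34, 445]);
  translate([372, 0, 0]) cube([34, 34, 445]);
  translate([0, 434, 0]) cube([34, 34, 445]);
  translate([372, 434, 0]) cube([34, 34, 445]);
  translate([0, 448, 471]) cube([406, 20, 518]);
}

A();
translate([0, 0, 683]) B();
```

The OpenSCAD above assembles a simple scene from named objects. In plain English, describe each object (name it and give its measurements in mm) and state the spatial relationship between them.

A is a rectangular dining table. The top is 951×571×28 mm with its upper surface at z = 683 mm. It stands on four 56×56 mm square legs, each inset 27 mm from the nearest pair of top edges, running from the floor to the underside of the top.

B is a chair. The seat is a 406×468×26 mm slab with its top at z = 471 mm, on four 34×34 mm corner legs (flush with the seat edges, standing on z = 0). A flat backrest 20 mm thick, 518 mm tall, spans the full seat width and rises from the seat top along its +y edge, rear face flush with the rear of the seat.

The chair is on top of the table.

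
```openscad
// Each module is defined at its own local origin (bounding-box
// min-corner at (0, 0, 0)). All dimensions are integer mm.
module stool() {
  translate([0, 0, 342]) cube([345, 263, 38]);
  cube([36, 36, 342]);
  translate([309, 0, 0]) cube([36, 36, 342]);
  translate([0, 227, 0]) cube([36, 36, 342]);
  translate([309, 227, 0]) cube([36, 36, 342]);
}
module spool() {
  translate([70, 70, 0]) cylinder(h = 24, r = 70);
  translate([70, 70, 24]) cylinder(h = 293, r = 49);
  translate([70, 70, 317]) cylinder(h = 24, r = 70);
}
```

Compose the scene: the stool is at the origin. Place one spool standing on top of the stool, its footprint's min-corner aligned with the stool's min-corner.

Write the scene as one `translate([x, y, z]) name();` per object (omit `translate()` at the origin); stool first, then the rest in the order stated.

stool();
translate([0, 0, 380]) spool();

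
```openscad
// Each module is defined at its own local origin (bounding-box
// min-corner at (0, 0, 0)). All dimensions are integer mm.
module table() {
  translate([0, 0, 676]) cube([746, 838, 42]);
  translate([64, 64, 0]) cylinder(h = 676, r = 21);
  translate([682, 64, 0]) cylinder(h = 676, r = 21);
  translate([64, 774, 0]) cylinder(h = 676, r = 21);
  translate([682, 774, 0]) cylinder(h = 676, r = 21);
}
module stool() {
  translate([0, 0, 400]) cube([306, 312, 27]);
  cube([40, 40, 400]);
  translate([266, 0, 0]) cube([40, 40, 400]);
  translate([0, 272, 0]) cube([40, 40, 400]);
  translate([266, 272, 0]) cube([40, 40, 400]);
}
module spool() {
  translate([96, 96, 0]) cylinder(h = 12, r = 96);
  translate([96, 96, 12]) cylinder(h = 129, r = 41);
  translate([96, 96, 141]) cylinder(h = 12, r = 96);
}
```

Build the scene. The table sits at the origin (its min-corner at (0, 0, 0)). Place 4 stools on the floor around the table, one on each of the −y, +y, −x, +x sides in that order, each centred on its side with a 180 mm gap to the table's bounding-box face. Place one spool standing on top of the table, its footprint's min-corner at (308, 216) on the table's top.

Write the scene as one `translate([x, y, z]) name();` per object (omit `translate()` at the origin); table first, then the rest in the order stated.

table();
translate([220, -492, 0]) stool();
translate([220, 1018, 0]) stool();
translate([-486, 263, 0]) stool();
translate([926, 263, 0]) stool();
translate([308, 216, 718]) spool();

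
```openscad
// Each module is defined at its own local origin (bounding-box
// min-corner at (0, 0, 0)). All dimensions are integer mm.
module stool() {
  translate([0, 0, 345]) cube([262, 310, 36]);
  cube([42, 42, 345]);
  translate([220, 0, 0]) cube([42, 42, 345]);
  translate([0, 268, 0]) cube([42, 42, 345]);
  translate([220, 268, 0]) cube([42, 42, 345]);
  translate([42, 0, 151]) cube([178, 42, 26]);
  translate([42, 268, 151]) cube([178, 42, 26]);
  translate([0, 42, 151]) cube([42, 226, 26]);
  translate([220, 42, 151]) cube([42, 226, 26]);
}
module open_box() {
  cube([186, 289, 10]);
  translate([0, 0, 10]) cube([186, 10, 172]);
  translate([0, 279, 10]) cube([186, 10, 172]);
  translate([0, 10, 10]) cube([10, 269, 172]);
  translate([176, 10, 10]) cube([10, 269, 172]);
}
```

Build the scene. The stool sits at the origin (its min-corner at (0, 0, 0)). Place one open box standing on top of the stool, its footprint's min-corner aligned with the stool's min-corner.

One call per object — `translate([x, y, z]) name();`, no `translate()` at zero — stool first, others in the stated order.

stool();
translate([0, 0, 381]) open_box();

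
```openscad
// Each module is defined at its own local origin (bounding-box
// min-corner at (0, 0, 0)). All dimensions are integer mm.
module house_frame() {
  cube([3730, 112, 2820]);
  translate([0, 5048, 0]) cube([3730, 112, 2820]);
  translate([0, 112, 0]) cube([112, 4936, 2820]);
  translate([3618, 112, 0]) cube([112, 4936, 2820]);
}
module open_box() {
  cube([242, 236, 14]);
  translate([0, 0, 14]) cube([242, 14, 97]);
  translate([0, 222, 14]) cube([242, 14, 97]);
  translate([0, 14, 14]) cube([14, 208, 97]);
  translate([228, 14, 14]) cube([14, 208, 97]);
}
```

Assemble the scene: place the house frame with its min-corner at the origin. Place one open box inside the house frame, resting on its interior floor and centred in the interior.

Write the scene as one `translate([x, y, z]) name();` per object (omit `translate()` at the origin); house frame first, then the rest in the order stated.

house_frame();
translate([1744, 2462, 0]) open_box();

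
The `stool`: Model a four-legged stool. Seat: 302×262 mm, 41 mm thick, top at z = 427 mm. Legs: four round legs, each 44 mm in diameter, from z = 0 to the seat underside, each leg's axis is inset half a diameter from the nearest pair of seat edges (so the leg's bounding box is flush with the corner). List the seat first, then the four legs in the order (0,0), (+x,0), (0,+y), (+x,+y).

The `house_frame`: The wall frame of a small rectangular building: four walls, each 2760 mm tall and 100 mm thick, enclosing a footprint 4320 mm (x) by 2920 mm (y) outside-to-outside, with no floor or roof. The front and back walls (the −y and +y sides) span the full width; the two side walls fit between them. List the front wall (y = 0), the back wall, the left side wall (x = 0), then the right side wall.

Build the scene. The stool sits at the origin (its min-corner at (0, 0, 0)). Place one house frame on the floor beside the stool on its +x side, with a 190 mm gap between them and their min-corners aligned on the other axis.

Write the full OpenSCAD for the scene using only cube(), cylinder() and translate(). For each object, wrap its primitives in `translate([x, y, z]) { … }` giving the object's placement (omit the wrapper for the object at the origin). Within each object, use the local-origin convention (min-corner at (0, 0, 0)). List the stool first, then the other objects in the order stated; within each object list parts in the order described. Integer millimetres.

translate([0, 0, 386]) cube([302, 262, 41]);
translate([22, 22, 0]) cylinder(h = 386, r = 22);
translate([280, 22, 0]) cylinder(h = 386, r = 22);
translate([22, 240, 0]) cylinder(h = 386, r = 22);
translate([280, 240, 0]) cylinder(h = 386, r = 22);
translate([492, 0, 0]) {
  cube([4320, 100, 2760]);
  translate([0, 2820, 0]) cube([4320, 100, 2760]);
  translate([0, 100, 0]) cube([100, 2720, 2760]);
  translate([4220, 100, 0]) cube([100, 2720, 2760]);
}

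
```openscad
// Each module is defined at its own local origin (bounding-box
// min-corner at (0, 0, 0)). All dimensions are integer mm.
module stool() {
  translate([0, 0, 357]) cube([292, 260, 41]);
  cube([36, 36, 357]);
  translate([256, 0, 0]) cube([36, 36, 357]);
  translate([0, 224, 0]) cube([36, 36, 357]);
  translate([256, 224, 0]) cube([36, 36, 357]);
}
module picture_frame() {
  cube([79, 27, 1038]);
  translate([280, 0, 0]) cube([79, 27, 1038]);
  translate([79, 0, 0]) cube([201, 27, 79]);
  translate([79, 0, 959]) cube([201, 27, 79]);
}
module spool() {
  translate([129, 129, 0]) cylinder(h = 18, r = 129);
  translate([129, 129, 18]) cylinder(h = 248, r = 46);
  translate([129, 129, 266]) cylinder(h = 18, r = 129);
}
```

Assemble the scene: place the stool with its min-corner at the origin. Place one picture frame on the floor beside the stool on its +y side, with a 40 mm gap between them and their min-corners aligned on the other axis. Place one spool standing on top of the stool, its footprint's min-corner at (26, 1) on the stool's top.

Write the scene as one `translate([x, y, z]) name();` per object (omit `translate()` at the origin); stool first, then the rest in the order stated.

stool();
translate([0, 300, 0]) picture_frame();
translate([26, 1, 398]) spool();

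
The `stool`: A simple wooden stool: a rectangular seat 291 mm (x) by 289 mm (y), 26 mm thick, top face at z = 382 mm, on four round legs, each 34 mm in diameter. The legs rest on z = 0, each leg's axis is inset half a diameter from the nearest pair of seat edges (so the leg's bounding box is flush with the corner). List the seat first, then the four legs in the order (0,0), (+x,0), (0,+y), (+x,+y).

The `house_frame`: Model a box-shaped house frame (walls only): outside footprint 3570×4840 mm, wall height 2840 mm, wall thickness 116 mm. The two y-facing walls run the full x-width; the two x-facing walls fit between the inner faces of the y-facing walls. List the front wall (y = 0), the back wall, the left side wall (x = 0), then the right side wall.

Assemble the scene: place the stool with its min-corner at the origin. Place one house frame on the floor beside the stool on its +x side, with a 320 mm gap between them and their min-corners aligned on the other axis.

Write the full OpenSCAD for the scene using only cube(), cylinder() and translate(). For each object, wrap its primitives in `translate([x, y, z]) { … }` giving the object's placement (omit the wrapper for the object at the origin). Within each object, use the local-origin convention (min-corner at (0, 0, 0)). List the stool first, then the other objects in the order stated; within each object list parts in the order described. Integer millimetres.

translate([0, 0, 356]) cube([291, 289, 26]);
translate([17, 17, 0]) cylinder(h = 356, r = 17);
translate([274, 17, 0]) cylinder(h = 356, r = 17);
translate([17, 272, 0]) cylinder(h = 356, r = 17);
translate([274, 272, 0]) cylinder(h = 356, r = 17);
translate([611, 0, 0]) {
  cube([3570, 116, 2840]);
  translate([0, 4724, 0]) cube([3570, 116, 2840]);
  translate([0, 116, 0]) cube([116, 4608, 2840]);
  translate([3454, 116, 0]) cube([116, 4608, 2840]);
}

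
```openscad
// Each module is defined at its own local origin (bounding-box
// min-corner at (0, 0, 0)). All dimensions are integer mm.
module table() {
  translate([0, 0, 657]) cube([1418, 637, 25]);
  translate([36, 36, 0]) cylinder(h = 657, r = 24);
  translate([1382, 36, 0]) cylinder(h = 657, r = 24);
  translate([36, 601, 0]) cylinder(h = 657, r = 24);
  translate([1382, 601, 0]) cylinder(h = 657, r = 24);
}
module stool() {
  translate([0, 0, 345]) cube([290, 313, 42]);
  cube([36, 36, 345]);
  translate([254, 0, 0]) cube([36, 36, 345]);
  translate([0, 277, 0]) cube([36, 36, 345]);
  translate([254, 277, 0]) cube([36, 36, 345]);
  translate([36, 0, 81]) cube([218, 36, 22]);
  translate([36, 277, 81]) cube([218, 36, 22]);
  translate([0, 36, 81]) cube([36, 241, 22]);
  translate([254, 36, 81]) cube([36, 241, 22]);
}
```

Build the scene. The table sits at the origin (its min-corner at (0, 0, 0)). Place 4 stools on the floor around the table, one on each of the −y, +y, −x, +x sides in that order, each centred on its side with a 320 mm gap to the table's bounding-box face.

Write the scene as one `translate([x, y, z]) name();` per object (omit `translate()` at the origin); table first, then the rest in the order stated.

table();
translate([564, -633, 0]) stool();
translate([564, 957, 0]) stool();
translate([-610, 162, 0]) stool();
translate([1738, 162, 0]) stool();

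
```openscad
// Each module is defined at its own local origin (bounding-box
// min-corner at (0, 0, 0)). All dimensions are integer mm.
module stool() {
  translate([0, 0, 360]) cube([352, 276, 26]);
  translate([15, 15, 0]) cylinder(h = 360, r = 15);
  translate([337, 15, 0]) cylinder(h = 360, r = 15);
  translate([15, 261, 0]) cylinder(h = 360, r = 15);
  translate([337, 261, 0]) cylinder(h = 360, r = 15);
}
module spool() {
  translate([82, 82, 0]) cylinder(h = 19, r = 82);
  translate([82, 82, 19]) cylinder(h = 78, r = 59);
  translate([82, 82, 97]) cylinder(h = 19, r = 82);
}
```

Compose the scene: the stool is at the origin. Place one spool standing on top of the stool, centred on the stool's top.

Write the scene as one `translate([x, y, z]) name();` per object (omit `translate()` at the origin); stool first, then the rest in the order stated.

stool();
translate([94, 56, 386]) spool();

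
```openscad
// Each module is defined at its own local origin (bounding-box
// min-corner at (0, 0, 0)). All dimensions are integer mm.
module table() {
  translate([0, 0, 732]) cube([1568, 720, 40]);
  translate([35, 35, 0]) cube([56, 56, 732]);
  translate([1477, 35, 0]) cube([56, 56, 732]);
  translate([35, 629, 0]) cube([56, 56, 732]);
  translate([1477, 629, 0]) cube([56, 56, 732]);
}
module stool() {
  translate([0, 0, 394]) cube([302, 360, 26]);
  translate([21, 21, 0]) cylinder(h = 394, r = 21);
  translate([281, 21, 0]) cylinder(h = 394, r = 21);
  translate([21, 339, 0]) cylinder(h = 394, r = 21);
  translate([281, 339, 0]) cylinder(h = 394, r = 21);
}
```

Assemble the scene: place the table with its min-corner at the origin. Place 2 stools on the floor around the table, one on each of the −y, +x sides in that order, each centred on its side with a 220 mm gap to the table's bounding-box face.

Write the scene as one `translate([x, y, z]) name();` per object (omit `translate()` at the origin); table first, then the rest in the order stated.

table();
translate([633, -580, 0]) stool();
translate([1788, 180, 0]) stool();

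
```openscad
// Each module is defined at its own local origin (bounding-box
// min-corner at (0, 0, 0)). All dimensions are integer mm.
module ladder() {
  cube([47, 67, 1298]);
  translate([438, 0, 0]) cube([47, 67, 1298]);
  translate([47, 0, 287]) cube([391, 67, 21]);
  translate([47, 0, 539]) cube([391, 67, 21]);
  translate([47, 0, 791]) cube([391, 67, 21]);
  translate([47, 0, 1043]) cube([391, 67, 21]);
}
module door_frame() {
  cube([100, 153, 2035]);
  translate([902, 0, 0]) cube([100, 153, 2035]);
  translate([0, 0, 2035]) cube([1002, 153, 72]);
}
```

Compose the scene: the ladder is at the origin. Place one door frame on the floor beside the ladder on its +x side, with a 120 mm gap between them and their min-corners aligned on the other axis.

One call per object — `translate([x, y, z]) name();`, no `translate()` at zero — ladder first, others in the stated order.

ladder();
translate([605, 0, 0]) door_frame();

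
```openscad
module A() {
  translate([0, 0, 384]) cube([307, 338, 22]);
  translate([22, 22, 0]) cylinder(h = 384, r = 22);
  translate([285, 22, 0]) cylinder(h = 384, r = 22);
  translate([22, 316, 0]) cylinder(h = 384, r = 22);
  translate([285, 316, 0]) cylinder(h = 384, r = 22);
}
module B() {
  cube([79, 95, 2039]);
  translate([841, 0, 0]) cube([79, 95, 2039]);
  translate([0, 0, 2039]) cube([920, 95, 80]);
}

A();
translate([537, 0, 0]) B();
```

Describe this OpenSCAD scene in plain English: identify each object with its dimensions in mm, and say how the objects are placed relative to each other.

A is a four-legged stool. The seat is 307×338 mm, 22 mm thick, top at z = 406 mm. It stands on four round legs, each 44 mm in diameter, from z = 0 to the seat underside, each leg's axis is inset half a diameter from the nearest pair of seat edges (so the leg's bounding box is flush with the corner).

B is a door frame. The clear opening is 762 mm wide and 2039 mm high. Two 79 mm wide jambs, 95 mm deep, stand either side of the opening from the floor to the top of the opening. A 80 mm thick head sits across the top of both jambs, spanning the full outside width of the frame.

The door frame is on the floor beside the stool on its +x side.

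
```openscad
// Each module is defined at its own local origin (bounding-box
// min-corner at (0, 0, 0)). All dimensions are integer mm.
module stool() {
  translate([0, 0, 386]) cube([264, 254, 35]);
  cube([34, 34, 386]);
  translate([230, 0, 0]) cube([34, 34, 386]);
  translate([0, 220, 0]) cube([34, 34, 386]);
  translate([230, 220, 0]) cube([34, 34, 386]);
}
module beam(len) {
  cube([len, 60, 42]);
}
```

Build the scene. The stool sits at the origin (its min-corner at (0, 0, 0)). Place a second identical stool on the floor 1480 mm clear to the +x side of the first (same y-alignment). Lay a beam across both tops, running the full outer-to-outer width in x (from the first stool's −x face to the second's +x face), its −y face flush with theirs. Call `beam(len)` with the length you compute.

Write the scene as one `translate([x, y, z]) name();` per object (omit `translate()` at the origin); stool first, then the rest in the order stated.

stool();
translate([1744, 0, 0]) stool();
translate([0, 0, 421]) beam(2008);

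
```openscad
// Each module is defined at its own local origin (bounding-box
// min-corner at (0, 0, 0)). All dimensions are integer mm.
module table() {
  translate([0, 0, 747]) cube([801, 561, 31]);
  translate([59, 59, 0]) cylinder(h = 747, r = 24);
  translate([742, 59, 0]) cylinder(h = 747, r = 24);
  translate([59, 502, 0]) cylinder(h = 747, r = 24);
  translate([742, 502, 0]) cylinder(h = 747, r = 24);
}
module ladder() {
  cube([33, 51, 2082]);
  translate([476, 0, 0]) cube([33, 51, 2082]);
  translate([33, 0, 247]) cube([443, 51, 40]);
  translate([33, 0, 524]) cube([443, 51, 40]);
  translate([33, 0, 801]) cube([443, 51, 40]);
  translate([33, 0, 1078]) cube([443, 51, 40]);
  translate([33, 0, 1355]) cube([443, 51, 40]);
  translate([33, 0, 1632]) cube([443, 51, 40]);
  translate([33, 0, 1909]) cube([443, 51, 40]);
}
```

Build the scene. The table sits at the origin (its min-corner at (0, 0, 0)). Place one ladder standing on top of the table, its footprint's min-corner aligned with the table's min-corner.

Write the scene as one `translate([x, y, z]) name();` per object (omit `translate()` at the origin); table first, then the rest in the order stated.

table();
translate([0, 0, 778]) ladder();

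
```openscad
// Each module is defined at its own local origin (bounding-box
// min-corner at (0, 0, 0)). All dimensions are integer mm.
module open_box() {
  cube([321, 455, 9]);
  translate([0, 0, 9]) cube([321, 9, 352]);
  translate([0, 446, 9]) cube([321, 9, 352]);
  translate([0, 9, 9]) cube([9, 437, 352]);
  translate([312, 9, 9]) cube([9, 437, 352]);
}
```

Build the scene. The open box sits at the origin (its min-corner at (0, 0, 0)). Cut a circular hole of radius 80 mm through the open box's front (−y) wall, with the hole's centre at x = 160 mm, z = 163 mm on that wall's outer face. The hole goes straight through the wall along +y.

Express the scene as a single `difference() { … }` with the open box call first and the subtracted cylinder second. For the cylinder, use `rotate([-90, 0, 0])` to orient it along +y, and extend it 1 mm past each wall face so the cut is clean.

difference() {
  open_box();
  translate([160, -1, 163]) rotate([-90, 0, 0]) cylinder(h = 11, r = 80);
}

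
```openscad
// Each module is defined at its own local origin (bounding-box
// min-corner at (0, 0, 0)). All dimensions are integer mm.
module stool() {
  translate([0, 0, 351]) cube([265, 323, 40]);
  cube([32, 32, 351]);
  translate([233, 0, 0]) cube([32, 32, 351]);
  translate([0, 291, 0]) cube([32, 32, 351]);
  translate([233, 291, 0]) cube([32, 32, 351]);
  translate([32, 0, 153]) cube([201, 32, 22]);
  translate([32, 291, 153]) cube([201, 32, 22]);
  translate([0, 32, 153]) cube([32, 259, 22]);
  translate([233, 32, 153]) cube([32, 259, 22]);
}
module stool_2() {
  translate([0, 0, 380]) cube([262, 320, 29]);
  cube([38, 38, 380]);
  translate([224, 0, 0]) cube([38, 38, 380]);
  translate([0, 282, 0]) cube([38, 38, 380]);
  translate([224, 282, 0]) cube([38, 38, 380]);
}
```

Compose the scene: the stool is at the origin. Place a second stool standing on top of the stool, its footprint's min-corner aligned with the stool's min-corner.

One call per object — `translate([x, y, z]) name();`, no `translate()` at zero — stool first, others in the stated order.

stool();
translate([0, 0, 391]) stool_2();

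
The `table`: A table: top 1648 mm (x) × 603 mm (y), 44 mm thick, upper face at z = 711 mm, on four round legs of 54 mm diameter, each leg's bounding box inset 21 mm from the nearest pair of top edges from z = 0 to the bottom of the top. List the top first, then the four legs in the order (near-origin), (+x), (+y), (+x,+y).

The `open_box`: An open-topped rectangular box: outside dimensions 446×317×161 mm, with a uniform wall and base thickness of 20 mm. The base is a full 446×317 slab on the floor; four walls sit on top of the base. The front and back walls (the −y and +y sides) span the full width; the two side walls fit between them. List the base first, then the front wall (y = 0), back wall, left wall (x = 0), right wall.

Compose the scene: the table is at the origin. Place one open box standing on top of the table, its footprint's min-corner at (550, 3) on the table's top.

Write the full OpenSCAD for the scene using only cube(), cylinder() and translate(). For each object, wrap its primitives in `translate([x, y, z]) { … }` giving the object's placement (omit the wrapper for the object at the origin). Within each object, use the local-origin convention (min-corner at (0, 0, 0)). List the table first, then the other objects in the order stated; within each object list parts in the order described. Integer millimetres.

translate([0, 0, 667]) cube([1648, 603, 44]);
translate([48, 48, 0]) cylinder(h = 667, r = 27);
translate([1600, 48, 0]) cylinder(h = 667, r = 27);
translate([48, 555, 0]) cylinder(h = 667, r = 27);
translate([1600, 555, 0]) cylinder(h = 667, r = 27);
translate([550, 3, 711]) {
  cube([446, 317, 20]);
  translate([0, 0, 20]) cube([446, 20, 141]);
  translate([0, 297, 20]) cube([446, 20, 141]);
  translate([0, 20, 20]) cube([20, 277, 141]);
  translate([426, 20, 20]) cube([20, 277, 141]);
}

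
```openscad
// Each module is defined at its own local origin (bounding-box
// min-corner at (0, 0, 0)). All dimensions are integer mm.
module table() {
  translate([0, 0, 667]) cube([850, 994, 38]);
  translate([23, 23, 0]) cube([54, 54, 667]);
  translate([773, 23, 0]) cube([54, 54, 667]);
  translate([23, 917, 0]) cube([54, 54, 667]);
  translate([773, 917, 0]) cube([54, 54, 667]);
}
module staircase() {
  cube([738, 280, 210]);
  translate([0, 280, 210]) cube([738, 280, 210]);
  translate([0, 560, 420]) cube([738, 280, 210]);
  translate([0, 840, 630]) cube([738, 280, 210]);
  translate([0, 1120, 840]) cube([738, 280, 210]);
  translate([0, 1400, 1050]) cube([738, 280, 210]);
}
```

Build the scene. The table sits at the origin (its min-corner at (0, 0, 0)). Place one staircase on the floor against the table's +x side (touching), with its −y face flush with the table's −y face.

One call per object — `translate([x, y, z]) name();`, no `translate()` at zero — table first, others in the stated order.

table();
translate([850, 0, 0]) staircase();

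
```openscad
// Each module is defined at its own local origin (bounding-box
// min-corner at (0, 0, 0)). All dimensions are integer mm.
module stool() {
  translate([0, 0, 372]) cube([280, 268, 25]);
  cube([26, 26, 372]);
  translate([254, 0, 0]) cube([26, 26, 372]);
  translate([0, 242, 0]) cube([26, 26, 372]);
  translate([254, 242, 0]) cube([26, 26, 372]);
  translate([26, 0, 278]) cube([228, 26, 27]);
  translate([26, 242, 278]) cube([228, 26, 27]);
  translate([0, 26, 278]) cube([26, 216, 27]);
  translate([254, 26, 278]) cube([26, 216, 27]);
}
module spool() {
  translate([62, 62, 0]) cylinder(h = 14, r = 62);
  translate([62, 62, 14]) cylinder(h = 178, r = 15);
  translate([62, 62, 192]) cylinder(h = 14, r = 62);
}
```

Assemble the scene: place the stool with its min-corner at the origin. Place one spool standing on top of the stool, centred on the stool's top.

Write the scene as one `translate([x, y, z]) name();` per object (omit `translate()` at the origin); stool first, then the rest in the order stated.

stool();
translate([78, 72, 397]) spool();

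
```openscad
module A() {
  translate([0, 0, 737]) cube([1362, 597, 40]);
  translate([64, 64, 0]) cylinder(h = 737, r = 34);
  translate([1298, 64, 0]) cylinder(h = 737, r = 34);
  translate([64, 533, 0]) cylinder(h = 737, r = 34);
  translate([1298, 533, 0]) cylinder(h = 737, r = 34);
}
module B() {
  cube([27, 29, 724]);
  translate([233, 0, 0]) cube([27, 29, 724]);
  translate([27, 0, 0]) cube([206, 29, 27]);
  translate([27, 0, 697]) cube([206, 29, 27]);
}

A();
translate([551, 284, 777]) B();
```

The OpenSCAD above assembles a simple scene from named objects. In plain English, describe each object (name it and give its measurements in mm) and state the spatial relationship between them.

A is a table with a 1362×597 mm rectangular top, 40 mm thick, top surface at z = 777 mm, supported by four round legs of 68 mm diameter, each leg's bounding box inset 30 mm from the nearest pair of top edges, running from the floor.

B is a picture frame with a 206×670 mm rectangular opening (x by z) and a uniform 27 mm border on every side. Frame depth is 29 mm along y. It is built from two vertical stiles running the full outside height and two horizontal rails spanning the gap between the stiles.

The picture frame is on top of the table, centred.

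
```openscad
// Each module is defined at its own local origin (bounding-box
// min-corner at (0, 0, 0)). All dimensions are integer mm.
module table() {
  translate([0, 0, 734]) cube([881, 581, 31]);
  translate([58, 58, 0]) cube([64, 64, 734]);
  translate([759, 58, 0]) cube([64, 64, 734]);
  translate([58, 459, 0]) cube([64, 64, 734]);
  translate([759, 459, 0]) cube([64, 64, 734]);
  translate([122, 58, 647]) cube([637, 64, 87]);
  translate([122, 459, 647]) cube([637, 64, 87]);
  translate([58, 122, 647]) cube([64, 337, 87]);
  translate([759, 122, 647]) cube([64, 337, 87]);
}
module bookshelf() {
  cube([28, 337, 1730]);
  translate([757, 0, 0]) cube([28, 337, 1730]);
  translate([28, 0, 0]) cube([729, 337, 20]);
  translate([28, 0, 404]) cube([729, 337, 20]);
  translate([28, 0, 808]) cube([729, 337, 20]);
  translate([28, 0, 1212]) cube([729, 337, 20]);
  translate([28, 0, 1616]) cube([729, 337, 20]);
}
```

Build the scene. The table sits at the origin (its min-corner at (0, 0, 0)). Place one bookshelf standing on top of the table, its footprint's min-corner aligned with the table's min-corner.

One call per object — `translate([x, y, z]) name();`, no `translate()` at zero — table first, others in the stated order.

table();
translate([0, 0, 765]) bookshelf();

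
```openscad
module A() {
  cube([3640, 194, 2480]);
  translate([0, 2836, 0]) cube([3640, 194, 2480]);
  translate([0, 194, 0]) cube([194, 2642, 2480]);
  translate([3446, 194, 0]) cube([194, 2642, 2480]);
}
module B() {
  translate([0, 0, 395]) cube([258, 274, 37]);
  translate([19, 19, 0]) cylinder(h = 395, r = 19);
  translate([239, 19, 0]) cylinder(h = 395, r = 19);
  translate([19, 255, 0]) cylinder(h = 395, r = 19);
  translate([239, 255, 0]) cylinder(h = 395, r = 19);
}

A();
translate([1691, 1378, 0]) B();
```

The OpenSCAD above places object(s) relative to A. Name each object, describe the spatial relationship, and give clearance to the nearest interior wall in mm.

Clearances: x = 1497, y = 1184; minimum 1184 mm.

A is a house frame. B is a stool. The stool sits inside the house frame, centred. The clearance to the nearest interior wall is 1184 mm.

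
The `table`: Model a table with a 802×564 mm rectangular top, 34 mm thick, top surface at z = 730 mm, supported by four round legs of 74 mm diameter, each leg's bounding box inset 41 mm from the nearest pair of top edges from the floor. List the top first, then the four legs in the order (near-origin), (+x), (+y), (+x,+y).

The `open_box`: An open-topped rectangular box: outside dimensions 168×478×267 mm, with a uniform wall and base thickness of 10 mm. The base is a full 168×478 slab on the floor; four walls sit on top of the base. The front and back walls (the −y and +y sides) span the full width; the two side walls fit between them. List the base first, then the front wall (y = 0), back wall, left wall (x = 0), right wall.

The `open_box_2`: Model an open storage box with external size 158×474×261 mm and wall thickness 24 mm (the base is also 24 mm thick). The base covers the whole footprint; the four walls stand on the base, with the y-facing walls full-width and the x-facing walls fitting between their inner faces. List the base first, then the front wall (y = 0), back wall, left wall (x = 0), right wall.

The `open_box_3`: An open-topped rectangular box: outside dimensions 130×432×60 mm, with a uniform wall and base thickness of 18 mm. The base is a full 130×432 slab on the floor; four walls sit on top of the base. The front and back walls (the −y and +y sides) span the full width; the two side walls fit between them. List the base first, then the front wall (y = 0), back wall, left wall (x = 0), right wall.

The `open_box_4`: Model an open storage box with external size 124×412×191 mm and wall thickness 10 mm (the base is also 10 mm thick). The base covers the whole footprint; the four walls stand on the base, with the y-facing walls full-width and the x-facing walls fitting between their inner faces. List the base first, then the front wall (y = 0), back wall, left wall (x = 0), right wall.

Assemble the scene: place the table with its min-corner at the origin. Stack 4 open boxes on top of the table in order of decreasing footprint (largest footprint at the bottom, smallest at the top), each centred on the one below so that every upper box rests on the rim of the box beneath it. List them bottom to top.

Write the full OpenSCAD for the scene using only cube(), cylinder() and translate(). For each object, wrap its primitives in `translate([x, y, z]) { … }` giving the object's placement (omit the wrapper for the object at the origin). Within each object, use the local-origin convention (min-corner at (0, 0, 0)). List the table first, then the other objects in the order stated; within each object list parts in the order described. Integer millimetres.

translate([0, 0, 696]) cube([802, 564, 34]);
translate([78, 78, 0]) cylinder(h = 696, r = 37);
translate([724, 78, 0]) cylinder(h = 696, r = 37);
translate([78, 486, 0]) cylinder(h = 696, r = 37);
translate([724, 486, 0]) cylinder(h = 696, r = 37);
translate([317, 43, 730]) {
  cube([168, 478, 10]);
  translate([0, 0, 10]) cube([168, 10, 257]);
  translate([0, 468, 10]) cube([168, 10, 257]);
  translate([0, 10, 10]) cube([10, 458, 257]);
  translate([158, 10, 10]) cube([10, 458, 257]);
}
translate([322, 45, 997]) {
  cube([158, 474, 24]);
  translate([0, 0, 24]) cube([158, 24, 237]);
  translate([0, 450, 24]) cube([158, 24, 237]);
  translate([0, 24, 24]) cube([24, 426, 237]);
  translate([134, 24, 24]) cube([24, 426, 237]);
}
translate([336, 66, 1258]) {
  cube([130, 432, 18]);
  translate([0, 0, 18]) cube([130, 18, 42]);
  translate([0, 414, 18]) cube([130, 18, 42]);
  translate([0, 18, 18]) cube([18, 396, 42]);
  translate([112, 18, 18]) cube([18, 396, 42]);
}
translate([339, 76, 1318]) {
  cube([124, 412, 10]);
  translate([0, 0, 10]) cube([124, 10, 181]);
  translate([0, 402, 10]) cube([124, 10, 181]);
  translate([0, 10, 10]) cube([10, 392, 181]);
  translate([114, 10, 10]) cube([10, 392, 181]);
}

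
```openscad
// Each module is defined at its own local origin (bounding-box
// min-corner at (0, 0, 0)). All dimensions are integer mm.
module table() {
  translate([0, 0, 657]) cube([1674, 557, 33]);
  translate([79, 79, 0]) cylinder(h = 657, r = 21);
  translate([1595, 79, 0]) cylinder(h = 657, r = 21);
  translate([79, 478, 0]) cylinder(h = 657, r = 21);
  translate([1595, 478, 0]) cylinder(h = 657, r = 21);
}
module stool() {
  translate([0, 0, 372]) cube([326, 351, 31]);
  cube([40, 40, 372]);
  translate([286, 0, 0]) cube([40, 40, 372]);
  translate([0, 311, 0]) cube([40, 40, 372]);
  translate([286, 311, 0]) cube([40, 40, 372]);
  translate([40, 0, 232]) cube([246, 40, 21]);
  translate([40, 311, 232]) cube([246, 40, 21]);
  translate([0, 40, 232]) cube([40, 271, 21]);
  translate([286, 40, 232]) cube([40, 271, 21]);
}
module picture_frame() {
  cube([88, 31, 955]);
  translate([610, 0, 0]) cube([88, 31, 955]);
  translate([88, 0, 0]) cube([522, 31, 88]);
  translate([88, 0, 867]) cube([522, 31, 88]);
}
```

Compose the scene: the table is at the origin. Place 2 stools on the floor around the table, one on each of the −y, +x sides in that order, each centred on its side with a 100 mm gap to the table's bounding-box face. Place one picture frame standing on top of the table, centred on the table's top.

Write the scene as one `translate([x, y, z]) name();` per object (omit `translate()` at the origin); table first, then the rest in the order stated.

table();
translate([674, -451, 0]) stool();
translate([1774, 103, 0]) stool();
translate([488, 263, 690]) picture_frame();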